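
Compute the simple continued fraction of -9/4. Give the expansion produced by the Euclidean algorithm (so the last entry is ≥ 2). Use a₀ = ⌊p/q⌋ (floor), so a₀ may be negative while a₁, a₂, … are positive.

-9 = -3×4 + 3
4 = 1×3 + 1
3 = 3×1 + 0  (stop)
So -9/4 = [-3; 1, 3].

[-3; 1, 3]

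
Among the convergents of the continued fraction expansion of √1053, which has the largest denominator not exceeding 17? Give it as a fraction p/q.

292/9

√1053 = [32; 2, 4, 2, 64, …] (period length 4).
Convergents:
  p_0/q_0 = 32/1
  p_1/q_1 = 65/2
  p_2/q_2 = 292/9
  p_3/q_3 = 649/20
q_2 = 9 ≤ 17 < 20 = q_3, so the answer is 292/9.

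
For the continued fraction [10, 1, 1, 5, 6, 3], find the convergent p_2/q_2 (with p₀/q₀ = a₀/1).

21/2

Using pₖ = aₖpₖ₋₁ + pₖ₋₂, qₖ = aₖqₖ₋₁ + qₖ₋₂ (with p₋₁=1, p₋₂=0, q₋₁=0, q₋₂=1):
  k=0: a=10, p=10, q=1
  k=1: a=1, p=11, q=1
  k=2: a=1, p=21, q=2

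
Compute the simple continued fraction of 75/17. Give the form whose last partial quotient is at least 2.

75 = 4*17 + 7
17 = 2*7 + 3
7 = 2*3 + 1
3 = 3*1 + 0  (stop)
So 75/17 = [4; 2, 2, 3].

[4; 2, 2, 3]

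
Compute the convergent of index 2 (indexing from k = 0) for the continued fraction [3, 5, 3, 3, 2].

Using pₖ = aₖpₖ₋₁ + pₖ₋₂, qₖ = aₖqₖ₋₁ + qₖ₋₂ (with p₋₁=1, p₋₂=0, q₋₁=0, q₋₂=1):
  k=0: a=3, p=3, q=1
  k=1: a=5, p=16, q=5
  k=2: a=3, p=51, q=16

51/16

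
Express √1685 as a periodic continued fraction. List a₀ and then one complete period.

[41; 20, 1, 1, 20, 82]

a₀ = ⌊√1685⌋ = 41.
With m₀=0, d₀=1 and mₖ₊₁ = dₖaₖ − mₖ, dₖ₊₁ = (n − mₖ₊₁²)/dₖ, aₖ₊₁ = ⌊(a₀+mₖ₊₁)/dₖ₊₁⌋:
  k=1: m=41, d=4, a=20
  k=2: m=39, d=41, a=1
  k=3: m=2, d=41, a=1
  k=4: m=39, d=4, a=20
  k=5: m=41, d=1, a=82
d=1 and a=2a₀=82 at k=5, so the next step gives (m, d) = (41, 4) again — its k=1 value — and the period has length 5.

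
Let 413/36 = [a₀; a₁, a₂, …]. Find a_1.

413 = 11·36 + 17   →  a_0 = 11
36 = 2·17 + 2   →  a_1 = 2

2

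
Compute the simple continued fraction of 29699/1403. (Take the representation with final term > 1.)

[21; 5, 1, 17, 6, 2]

29699 = 21×1403 + 236
1403 = 5×236 + 223
236 = 1×223 + 13
223 = 17×13 + 2
13 = 6×2 + 1
2 = 2×1 + 0  (stop)
So 29699/1403 = [21; 5, 1, 17, 6, 2].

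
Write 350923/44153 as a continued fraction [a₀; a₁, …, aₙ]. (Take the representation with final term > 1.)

350923 = 7×44153 + 41852
44153 = 1×41852 + 2301
41852 = 18×2301 + 434
2301 = 5×434 + 131
434 = 3×131 + 41
131 = 3×41 + 8
41 = 5×8 + 1
8 = 8×1 + 0  (stop)
So 350923/44153 = [7; 1, 18, 5, 3, 3, 5, 8].

[7; 1, 18, 5, 3, 3, 5, 8]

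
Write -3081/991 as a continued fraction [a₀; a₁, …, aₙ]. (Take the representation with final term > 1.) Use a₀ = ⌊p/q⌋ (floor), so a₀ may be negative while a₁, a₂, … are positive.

[-4; 1, 8, 5, 1, 2, 6]

-3081 = -4*991 + 883
991 = 1*883 + 108
883 = 8*108 + 19
108 = 5*19 + 13
19 = 1*13 + 6
13 = 2*6 + 1
6 = 6*1 + 0  (stop)
So -3081/991 = [-4; 1, 8, 5, 1, 2, 6].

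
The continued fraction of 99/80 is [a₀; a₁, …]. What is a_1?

4

99 = 1·80 + 19   →  a_0 = 1
80 = 4·19 + 4   →  a_1 = 4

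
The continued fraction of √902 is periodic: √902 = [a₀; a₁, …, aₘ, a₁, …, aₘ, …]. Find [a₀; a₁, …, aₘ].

a₀ = ⌊√902⌋ = 30.

[30; 30, 60]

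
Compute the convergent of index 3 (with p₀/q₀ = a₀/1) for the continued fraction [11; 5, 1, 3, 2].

Using pₖ = aₖpₖ₋₁ + pₖ₋₂, qₖ = aₖqₖ₋₁ + qₖ₋₂ (with p₋₁=1, p₋₂=0, q₋₁=0, q₋₂=1):
  k=0: a=11, p=11, q=1
  k=1: a=5, p=56, q=5
  k=2: a=1, p=67, q=6
  k=3: a=3, p=257, q=23

257/23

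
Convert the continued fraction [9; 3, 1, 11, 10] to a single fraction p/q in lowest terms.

4387/474

Using pₖ = aₖpₖ₋₁ + pₖ₋₂ and qₖ = aₖqₖ₋₁ + qₖ₋₂:
  k=0: a=9, p=9, q=1
  k=1: a=3, p=28, q=3
  k=2: a=1, p=37, q=4
  k=3: a=11, p=435, q=47
  k=4: a=10, p=4387, q=474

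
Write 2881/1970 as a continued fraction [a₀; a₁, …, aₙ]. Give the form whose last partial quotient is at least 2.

2881 = 1·1970 + 911
1970 = 2·911 + 148
911 = 6·148 + 23
148 = 6·23 + 10
23 = 2·10 + 3
10 = 3·3 + 1
3 = 3·1 + 0  (stop)
So 2881/1970 = [1; 2, 6, 6, 2, 3, 3].

[1; 2, 6, 6, 2, 3, 3]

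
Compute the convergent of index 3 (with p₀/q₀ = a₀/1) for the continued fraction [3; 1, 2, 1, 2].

Using pₖ = aₖpₖ₋₁ + pₖ₋₂, qₖ = aₖqₖ₋₁ + qₖ₋₂ (with p₋₁=1, p₋₂=0, q₋₁=0, q₋₂=1):
  k=0: a=3, p=3, q=1
  k=1: a=1, p=4, q=1
  k=2: a=2, p=11, q=3
  k=3: a=1, p=15, q=4

15/4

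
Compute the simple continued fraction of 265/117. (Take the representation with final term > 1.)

265 = 2·117 + 31
117 = 3·31 + 24
31 = 1·24 + 7
24 = 3·7 + 3
7 = 2·3 + 1
3 = 3·1 + 0  (stop)
So 265/117 = [2; 3, 1, 3, 2, 3].

[2; 3, 1, 3, 2, 3]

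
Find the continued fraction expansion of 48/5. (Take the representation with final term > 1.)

48 = 9×5 + 3
5 = 1×3 + 2
3 = 1×2 + 1
2 = 2×1 + 0  (stop)
So 48/5 = [9; 1, 1, 2].

[9; 1, 1, 2]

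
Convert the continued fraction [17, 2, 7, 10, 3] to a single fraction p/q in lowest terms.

8227/471

Using pₖ = aₖpₖ₋₁ + pₖ₋₂ and qₖ = aₖqₖ₋₁ + qₖ₋₂:
  k=0: a=17, p=17, q=1
  k=1: a=2, p=35, q=2
  k=2: a=7, p=262, q=15
  k=3: a=10, p=2655, q=152
  k=4: a=3, p=8227, q=471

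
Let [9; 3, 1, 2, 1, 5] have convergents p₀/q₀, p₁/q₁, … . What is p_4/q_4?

Using pₖ = aₖpₖ₋₁ + pₖ₋₂, qₖ = aₖqₖ₋₁ + qₖ₋₂ (with p₋₁=1, p₋₂=0, q₋₁=0, q₋₂=1):
  k=0: a=9, p=9, q=1
  k=1: a=3, p=28, q=3
  k=2: a=1, p=37, q=4
  k=3: a=2, p=102, q=11
  k=4: a=1, p=139, q=15

139/15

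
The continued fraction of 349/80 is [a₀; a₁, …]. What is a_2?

1

349 = 4·80 + 29   →  a_0 = 4
80 = 2·29 + 22   →  a_1 = 2
29 = 1·22 + 7   →  a_2 = 1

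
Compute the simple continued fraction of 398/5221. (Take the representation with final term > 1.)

[0; 13, 8, 2, 7, 3]

398 = 0·5221 + 398
5221 = 13·398 + 47
398 = 8·47 + 22
47 = 2·22 + 3
22 = 7·3 + 1
3 = 3·1 + 0  (stop)
So 398/5221 = [0; 13, 8, 2, 7, 3].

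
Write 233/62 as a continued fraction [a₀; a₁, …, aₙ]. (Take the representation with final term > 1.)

233 = 3×62 + 47
62 = 1×47 + 15
47 = 3×15 + 2
15 = 7×2 + 1
2 = 2×1 + 0  (stop)
So 233/62 = [3; 1, 3, 7, 2].

[3; 1, 3, 7, 2]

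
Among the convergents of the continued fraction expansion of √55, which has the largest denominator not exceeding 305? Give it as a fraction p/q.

√55 = [7; 2, 2, 2, 14, …] (period length 4).
Convergents:
  p_0/q_0 = 7/1
  p_1/q_1 = 15/2
  p_2/q_2 = 37/5
  p_3/q_3 = 89/12
  p_4/q_4 = 1283/173
  p_5/q_5 = 2655/358
q_4 = 173 ≤ 305 < 358 = q_5, so the answer is 1283/173.

1283/173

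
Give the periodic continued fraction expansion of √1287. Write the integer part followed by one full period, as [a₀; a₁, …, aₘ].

a₀ = ⌊√1287⌋ = 35.
With m₀=0, d₀=1 and mₖ₊₁ = dₖaₖ − mₖ, dₖ₊₁ = (n − mₖ₊₁²)/dₖ, aₖ₊₁ = ⌊(a₀+mₖ₊₁)/dₖ₊₁⌋:
  k=1: m=35, d=62, a=1
  k=2: m=27, d=9, a=6
  k=3: m=27, d=62, a=1
  k=4: m=35, d=1, a=70
d=1 and a=2a₀=70 at k=4, so the next step gives (m, d) = (35, 62) again — its k=1 value — and the period has length 4.

[35; 1, 6, 1, 70]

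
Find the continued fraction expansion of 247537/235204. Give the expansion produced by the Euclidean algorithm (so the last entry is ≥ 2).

247537 = 1×235204 + 12333
235204 = 19×12333 + 877
12333 = 14×877 + 55
877 = 15×55 + 52
55 = 1×52 + 3
52 = 17×3 + 1
3 = 3×1 + 0  (stop)
So 247537/235204 = [1; 19, 14, 15, 1, 17, 3].

[1; 19, 14, 15, 1, 17, 3]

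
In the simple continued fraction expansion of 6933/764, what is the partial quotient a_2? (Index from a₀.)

2

6933 = 9·764 + 57   →  a_0 = 9
764 = 13·57 + 23   →  a_1 = 13
57 = 2·23 + 11   →  a_2 = 2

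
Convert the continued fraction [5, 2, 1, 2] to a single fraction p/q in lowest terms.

43/8

Using pₖ = aₖpₖ₋₁ + pₖ₋₂ and qₖ = aₖqₖ₋₁ + qₖ₋₂:
  k=0: a=5, p=5, q=1
  k=1: a=2, p=11, q=2
  k=2: a=1, p=16, q=3
  k=3: a=2, p=43, q=8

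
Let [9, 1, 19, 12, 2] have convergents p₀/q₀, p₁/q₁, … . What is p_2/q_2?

199/20

Using pₖ = aₖpₖ₋₁ + pₖ₋₂, qₖ = aₖqₖ₋₁ + qₖ₋₂ (with p₋₁=1, p₋₂=0, q₋₁=0, q₋₂=1):
  k=0: a=9, p=9, q=1
  k=1: a=1, p=10, q=1
  k=2: a=19, p=199, q=20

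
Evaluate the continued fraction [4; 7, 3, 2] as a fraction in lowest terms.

211/51

Fold from the inside: start with 2/1.
  3 + 1/2 = 7/2
  7 + 2/7 = 51/7
  4 + 7/51 = 211/51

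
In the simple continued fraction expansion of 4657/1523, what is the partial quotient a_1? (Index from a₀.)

17

4657 = 3·1523 + 88   →  a_0 = 3
1523 = 17·88 + 27   →  a_1 = 17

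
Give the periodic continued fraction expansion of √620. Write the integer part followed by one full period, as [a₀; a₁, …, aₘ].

a₀ = ⌊√620⌋ = 24.
With m₀=0, d₀=1 and mₖ₊₁ = dₖaₖ − mₖ, dₖ₊₁ = (n − mₖ₊₁²)/dₖ, aₖ₊₁ = ⌊(a₀+mₖ₊₁)/dₖ₊₁⌋:
  k=1: m=24, d=44, a=1
  k=2: m=20, d=5, a=8
  k=3: m=20, d=44, a=1
  k=4: m=24, d=1, a=48
d=1 and a=2a₀=48 at k=4, so the next step gives (m, d) = (24, 44) again — its k=1 value — and the period has length 4.

[24; 1, 8, 1, 48]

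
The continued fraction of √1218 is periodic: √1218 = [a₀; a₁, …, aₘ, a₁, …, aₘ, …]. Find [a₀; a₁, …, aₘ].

a₀ = ⌊√1218⌋ = 34.
With m₀=0, d₀=1 and mₖ₊₁ = dₖaₖ − mₖ, dₖ₊₁ = (n − mₖ₊₁²)/dₖ, aₖ₊₁ = ⌊(a₀+mₖ₊₁)/dₖ₊₁⌋:
  k=1: m=34, d=62, a=1
  k=2: m=28, d=7, a=8
  k=3: m=28, d=62, a=1
  k=4: m=34, d=1, a=68
d=1 and a=2a₀=68 at k=4, so the next step gives (m, d) = (34, 62) again — its k=1 value — and the period has length 4.

[34; 1, 8, 1, 68]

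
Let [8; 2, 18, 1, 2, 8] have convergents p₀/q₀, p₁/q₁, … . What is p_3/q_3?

Using pₖ = aₖpₖ₋₁ + pₖ₋₂, qₖ = aₖqₖ₋₁ + qₖ₋₂ (with p₋₁=1, p₋₂=0, q₋₁=0, q₋₂=1):
  k=0: a=8, p=8, q=1
  k=1: a=2, p=17, q=2
  k=2: a=18, p=314, q=37
  k=3: a=1, p=331, q=39

331/39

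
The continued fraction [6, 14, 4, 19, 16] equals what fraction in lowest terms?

106890/17609

Using pₖ = aₖpₖ₋₁ + pₖ₋₂ and qₖ = aₖqₖ₋₁ + qₖ₋₂:
  k=0: a=6, p=6, q=1
  k=1: a=14, p=85, q=14
  k=2: a=4, p=346, q=57
  k=3: a=19, p=6659, q=1097
  k=4: a=16, p=106890, q=17609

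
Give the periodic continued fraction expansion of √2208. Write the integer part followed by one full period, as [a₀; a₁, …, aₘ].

a₀ = ⌊√2208⌋ = 46.
With m₀=0, d₀=1 and mₖ₊₁ = dₖaₖ − mₖ, dₖ₊₁ = (n − mₖ₊₁²)/dₖ, aₖ₊₁ = ⌊(a₀+mₖ₊₁)/dₖ₊₁⌋:
  k=1: m=46, d=92, a=1
  k=2: m=46, d=1, a=92
d=1 and a=2a₀=92 at k=2, so the next step gives (m, d) = (46, 92) again — its k=1 value — and the period has length 2.

[46; 1, 92]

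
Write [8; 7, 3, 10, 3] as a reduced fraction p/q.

5720/703

Using pₖ = aₖpₖ₋₁ + pₖ₋₂ and qₖ = aₖqₖ₋₁ + qₖ₋₂:
  k=0: a=8, p=8, q=1
  k=1: a=7, p=57, q=7
  k=2: a=3, p=179, q=22
  k=3: a=10, p=1847, q=227
  k=4: a=3, p=5720, q=703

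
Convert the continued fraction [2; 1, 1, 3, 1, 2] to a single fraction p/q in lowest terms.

Fold from the inside: start with 2/1.
  1 + 1/2 = 3/2
  3 + 2/3 = 11/3
  1 + 3/11 = 14/11
  1 + 11/14 = 25/14
  2 + 14/25 = 64/25

64/25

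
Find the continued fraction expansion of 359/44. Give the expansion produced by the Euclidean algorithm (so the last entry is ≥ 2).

359 = 8·44 + 7
44 = 6·7 + 2
7 = 3·2 + 1
2 = 2·1 + 0  (stop)
So 359/44 = [8; 6, 3, 2].

[8; 6, 3, 2]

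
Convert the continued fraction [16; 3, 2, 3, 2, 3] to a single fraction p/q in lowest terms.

Using pₖ = aₖpₖ₋₁ + pₖ₋₂ and qₖ = aₖqₖ₋₁ + qₖ₋₂:
  k=0: a=16, p=16, q=1
  k=1: a=3, p=49, q=3
  k=2: a=2, p=114, q=7
  k=3: a=3, p=391, q=24
  k=4: a=2, p=896, q=55
  k=5: a=3, p=3079, q=189

3079/189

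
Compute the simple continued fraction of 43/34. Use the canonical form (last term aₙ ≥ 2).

43 = 1·34 + 9
34 = 3·9 + 7
9 = 1·7 + 2
7 = 3·2 + 1
2 = 2·1 + 0  (stop)
So 43/34 = [1; 3, 1, 3, 2].

[1; 3, 1, 3, 2]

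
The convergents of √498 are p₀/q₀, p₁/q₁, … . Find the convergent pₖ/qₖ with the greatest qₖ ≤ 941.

√498 = [22; 3, 6, 22, 6, 3, 44, …] (period length 6).
Convergents:
  p_0/q_0 = 22/1
  p_1/q_1 = 67/3
  p_2/q_2 = 424/19
  p_3/q_3 = 9395/421
  p_4/q_4 = 56794/2545
q_3 = 421 ≤ 941 < 2545 = q_4, so the answer is 9395/421.

9395/421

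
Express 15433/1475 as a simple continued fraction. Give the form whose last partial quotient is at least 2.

[10; 2, 6, 3, 1, 3, 7]

15433 = 10×1475 + 683
1475 = 2×683 + 109
683 = 6×109 + 29
109 = 3×29 + 22
29 = 1×22 + 7
22 = 3×7 + 1
7 = 7×1 + 0  (stop)
So 15433/1475 = [10; 2, 6, 3, 1, 3, 7].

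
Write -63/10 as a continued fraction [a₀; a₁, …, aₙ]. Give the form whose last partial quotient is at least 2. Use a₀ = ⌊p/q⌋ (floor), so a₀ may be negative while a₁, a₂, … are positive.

-63 = -7×10 + 7
10 = 1×7 + 3
7 = 2×3 + 1
3 = 3×1 + 0  (stop)
So -63/10 = [-7; 1, 2, 3].

[-7; 1, 2, 3]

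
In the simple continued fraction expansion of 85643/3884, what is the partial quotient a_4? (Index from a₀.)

5

85643 = 22·3884 + 195   →  a_0 = 22
3884 = 19·195 + 179   →  a_1 = 19
195 = 1·179 + 16   →  a_2 = 1
179 = 11·16 + 3   →  a_3 = 11
16 = 5·3 + 1   →  a_4 = 5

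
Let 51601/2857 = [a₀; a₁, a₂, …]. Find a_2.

3

51601 = 18·2857 + 175   →  a_0 = 18
2857 = 16·175 + 57   →  a_1 = 16
175 = 3·57 + 4   →  a_2 = 3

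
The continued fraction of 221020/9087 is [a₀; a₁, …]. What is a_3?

13

221020 = 24·9087 + 2932   →  a_0 = 24
9087 = 3·2932 + 291   →  a_1 = 3
2932 = 10·291 + 22   →  a_2 = 10
291 = 13·22 + 5   →  a_3 = 13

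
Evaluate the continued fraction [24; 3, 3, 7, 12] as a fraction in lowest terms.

Fold from the inside: start with 12/1.
  7 + 1/12 = 85/12
  3 + 12/85 = 267/85
  3 + 85/267 = 886/267
  24 + 267/886 = 21531/886

21531/886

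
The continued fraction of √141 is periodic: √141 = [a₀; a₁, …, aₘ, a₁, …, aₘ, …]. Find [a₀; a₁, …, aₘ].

a₀ = ⌊√141⌋ = 11.

[11; 1, 6, 1, 22]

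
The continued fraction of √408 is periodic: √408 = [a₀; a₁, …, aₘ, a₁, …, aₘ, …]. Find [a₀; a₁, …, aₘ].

[20; 5, 40]

a₀ = ⌊√408⌋ = 20.
With m₀=0, d₀=1 and mₖ₊₁ = dₖaₖ − mₖ, dₖ₊₁ = (n − mₖ₊₁²)/dₖ, aₖ₊₁ = ⌊(a₀+mₖ₊₁)/dₖ₊₁⌋:
  k=1: m=20, d=8, a=5
  k=2: m=20, d=1, a=40
d=1 and a=2a₀=40 at k=2, so the next step gives (m, d) = (20, 8) again — its k=1 value — and the period has length 2.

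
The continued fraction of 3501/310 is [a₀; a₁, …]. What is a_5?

1

3501 = 11·310 + 91   →  a_0 = 11
310 = 3·91 + 37   →  a_1 = 3
91 = 2·37 + 17   →  a_2 = 2
37 = 2·17 + 3   →  a_3 = 2
17 = 5·3 + 2   →  a_4 = 5
3 = 1·2 + 1   →  a_5 = 1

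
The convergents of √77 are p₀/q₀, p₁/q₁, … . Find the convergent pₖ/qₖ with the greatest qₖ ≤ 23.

√77 = [8; 1, 3, 2, 3, 1, 16, …] (period length 6).
Convergents:
  p_0/q_0 = 8/1
  p_1/q_1 = 9/1
  p_2/q_2 = 35/4
  p_3/q_3 = 79/9
  p_4/q_4 = 272/31
q_3 = 9 ≤ 23 < 31 = q_4, so the answer is 79/9.

79/9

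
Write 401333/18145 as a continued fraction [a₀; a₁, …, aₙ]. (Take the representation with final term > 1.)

[22; 8, 2, 7, 10, 14]

401333 = 22·18145 + 2143
18145 = 8·2143 + 1001
2143 = 2·1001 + 141
1001 = 7·141 + 14
141 = 10·14 + 1
14 = 14·1 + 0  (stop)
So 401333/18145 = [22; 8, 2, 7, 10, 14].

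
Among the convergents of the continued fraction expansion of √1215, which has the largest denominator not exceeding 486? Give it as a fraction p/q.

16801/482

√1215 = [34; 1, 5, 1, 68, …] (period length 4).
Convergents:
  p_0/q_0 = 34/1
  p_1/q_1 = 35/1
  p_2/q_2 = 209/6
  p_3/q_3 = 244/7
  p_4/q_4 = 16801/482
  p_5/q_5 = 17045/489
q_4 = 482 ≤ 486 < 489 = q_5, so the answer is 16801/482.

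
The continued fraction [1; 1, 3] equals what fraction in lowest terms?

7/4

Using pₖ = aₖpₖ₋₁ + pₖ₋₂ and qₖ = aₖqₖ₋₁ + qₖ₋₂:
  k=0: a=1, p=1, q=1
  k=1: a=1, p=2, q=1
  k=2: a=3, p=7, q=4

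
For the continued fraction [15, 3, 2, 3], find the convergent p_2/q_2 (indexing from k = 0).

107/7

Using pₖ = aₖpₖ₋₁ + pₖ₋₂, qₖ = aₖqₖ₋₁ + qₖ₋₂ (with p₋₁=1, p₋₂=0, q₋₁=0, q₋₂=1):
  k=0: a=15, p=15, q=1
  k=1: a=3, p=46, q=3
  k=2: a=2, p=107, q=7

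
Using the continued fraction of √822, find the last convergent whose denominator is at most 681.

√822 = [28; 1, 2, 28, 2, 1, 56, …] (period length 6).
Convergents:
  p_0/q_0 = 28/1
  p_1/q_1 = 29/1
  p_2/q_2 = 86/3
  p_3/q_3 = 2437/85
  p_4/q_4 = 4960/173
  p_5/q_5 = 7397/258
  p_6/q_6 = 419192/14621
q_5 = 258 ≤ 681 < 14621 = q_6, so the answer is 7397/258.

7397/258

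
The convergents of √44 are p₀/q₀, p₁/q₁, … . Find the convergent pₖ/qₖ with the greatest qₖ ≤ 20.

√44 = [6; 1, 1, 1, 2, 1, 1, 1, 12, …] (period length 8).
Convergents:
  p_0/q_0 = 6/1
  p_1/q_1 = 7/1
  p_2/q_2 = 13/2
  p_3/q_3 = 20/3
  p_4/q_4 = 53/8
  p_5/q_5 = 73/11
  p_6/q_6 = 126/19
  p_7/q_7 = 199/30
q_6 = 19 ≤ 20 < 30 = q_7, so the answer is 126/19.

126/19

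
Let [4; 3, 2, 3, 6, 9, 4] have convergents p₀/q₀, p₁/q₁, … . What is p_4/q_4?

648/151

Using pₖ = aₖpₖ₋₁ + pₖ₋₂, qₖ = aₖqₖ₋₁ + qₖ₋₂ (with p₋₁=1, p₋₂=0, q₋₁=0, q₋₂=1):
  k=0: a=4, p=4, q=1
  k=1: a=3, p=13, q=3
  k=2: a=2, p=30, q=7
  k=3: a=3, p=103, q=24
  k=4: a=6, p=648, q=151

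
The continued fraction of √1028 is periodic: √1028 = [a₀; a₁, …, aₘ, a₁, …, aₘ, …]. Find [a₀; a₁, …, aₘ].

a₀ = ⌊√1028⌋ = 32.
With m₀=0, d₀=1 and mₖ₊₁ = dₖaₖ − mₖ, dₖ₊₁ = (n − mₖ₊₁²)/dₖ, aₖ₊₁ = ⌊(a₀+mₖ₊₁)/dₖ₊₁⌋:
  k=1: m=32, d=4, a=16
  k=2: m=32, d=1, a=64
d=1 and a=2a₀=64 at k=2, so the next step gives (m, d) = (32, 4) again — its k=1 value — and the period has length 2.

[32; 16, 64]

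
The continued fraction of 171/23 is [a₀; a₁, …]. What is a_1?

2

171 = 7·23 + 10   →  a_0 = 7
23 = 2·10 + 3   →  a_1 = 2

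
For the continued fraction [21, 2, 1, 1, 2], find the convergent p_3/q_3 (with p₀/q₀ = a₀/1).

Using pₖ = aₖpₖ₋₁ + pₖ₋₂, qₖ = aₖqₖ₋₁ + qₖ₋₂ (with p₋₁=1, p₋₂=0, q₋₁=0, q₋₂=1):
  k=0: a=21, p=21, q=1
  k=1: a=2, p=43, q=2
  k=2: a=1, p=64, q=3
  k=3: a=1, p=107, q=5

107/5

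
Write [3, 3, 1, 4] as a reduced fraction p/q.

62/19

Using pₖ = aₖpₖ₋₁ + pₖ₋₂ and qₖ = aₖqₖ₋₁ + qₖ₋₂:
  k=0: a=3, p=3, q=1
  k=1: a=3, p=10, q=3
  k=2: a=1, p=13, q=4
  k=3: a=4, p=62, q=19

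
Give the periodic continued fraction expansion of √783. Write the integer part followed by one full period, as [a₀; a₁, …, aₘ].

a₀ = ⌊√783⌋ = 27.
With m₀=0, d₀=1 and mₖ₊₁ = dₖaₖ − mₖ, dₖ₊₁ = (n − mₖ₊₁²)/dₖ, aₖ₊₁ = ⌊(a₀+mₖ₊₁)/dₖ₊₁⌋:
  k=1: m=27, d=54, a=1
  k=2: m=27, d=1, a=54
d=1 and a=2a₀=54 at k=2, so the next step gives (m, d) = (27, 54) again — its k=1 value — and the period has length 2.

[27; 1, 54]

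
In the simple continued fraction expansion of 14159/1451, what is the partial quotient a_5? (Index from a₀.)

7

14159 = 9·1451 + 1100   →  a_0 = 9
1451 = 1·1100 + 351   →  a_1 = 1
1100 = 3·351 + 47   →  a_2 = 3
351 = 7·47 + 22   →  a_3 = 7
47 = 2·22 + 3   →  a_4 = 2
22 = 7·3 + 1   →  a_5 = 7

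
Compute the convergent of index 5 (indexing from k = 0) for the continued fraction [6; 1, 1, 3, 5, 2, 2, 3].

532/81

Using pₖ = aₖpₖ₋₁ + pₖ₋₂, qₖ = aₖqₖ₋₁ + qₖ₋₂ (with p₋₁=1, p₋₂=0, q₋₁=0, q₋₂=1):
  k=0: a=6, p=6, q=1
  k=1: a=1, p=7, q=1
  k=2: a=1, p=13, q=2
  k=3: a=3, p=46, q=7
  k=4: a=5, p=243, q=37
  k=5: a=2, p=532, q=81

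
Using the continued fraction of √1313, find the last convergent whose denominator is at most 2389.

44497/1228

√1313 = [36; 4, 4, 72, …] (period length 3).
Convergents:
  p_0/q_0 = 36/1
  p_1/q_1 = 145/4
  p_2/q_2 = 616/17
  p_3/q_3 = 44497/1228
  p_4/q_4 = 178604/4929
q_3 = 1228 ≤ 2389 < 4929 = q_4, so the answer is 44497/1228.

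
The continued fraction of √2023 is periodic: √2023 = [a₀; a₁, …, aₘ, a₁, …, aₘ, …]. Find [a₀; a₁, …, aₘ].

a₀ = ⌊√2023⌋ = 44.
With m₀=0, d₀=1 and mₖ₊₁ = dₖaₖ − mₖ, dₖ₊₁ = (n − mₖ₊₁²)/dₖ, aₖ₊₁ = ⌊(a₀+mₖ₊₁)/dₖ₊₁⌋:
  k=1: m=44, d=87, a=1
  k=2: m=43, d=2, a=43
  k=3: m=43, d=87, a=1
  k=4: m=44, d=1, a=88
d=1 and a=2a₀=88 at k=4, so the next step gives (m, d) = (44, 87) again — its k=1 value — and the period has length 4.

[44; 1, 43, 1, 88]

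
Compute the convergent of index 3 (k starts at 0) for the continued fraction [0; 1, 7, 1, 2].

8/9

Using pₖ = aₖpₖ₋₁ + pₖ₋₂, qₖ = aₖqₖ₋₁ + qₖ₋₂ (with p₋₁=1, p₋₂=0, q₋₁=0, q₋₂=1):
  k=0: a=0, p=0, q=1
  k=1: a=1, p=1, q=1
  k=2: a=7, p=7, q=8
  k=3: a=1, p=8, q=9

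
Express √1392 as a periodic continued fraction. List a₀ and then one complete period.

a₀ = ⌊√1392⌋ = 37.
With m₀=0, d₀=1 and mₖ₊₁ = dₖaₖ − mₖ, dₖ₊₁ = (n − mₖ₊₁²)/dₖ, aₖ₊₁ = ⌊(a₀+mₖ₊₁)/dₖ₊₁⌋:
  k=1: m=37, d=23, a=3
  k=2: m=32, d=16, a=4
  k=3: m=32, d=23, a=3
  k=4: m=37, d=1, a=74
d=1 and a=2a₀=74 at k=4, so the next step gives (m, d) = (37, 23) again — its k=1 value — and the period has length 4.

[37; 3, 4, 3, 74]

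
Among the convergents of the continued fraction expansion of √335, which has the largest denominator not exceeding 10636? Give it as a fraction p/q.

66385/3627

√335 = [18; 3, 3, 3, 36, …] (period length 4).
Convergents:
  p_0/q_0 = 18/1
  p_1/q_1 = 55/3
  p_2/q_2 = 183/10
  p_3/q_3 = 604/33
  p_4/q_4 = 21927/1198
  p_5/q_5 = 66385/3627
  p_6/q_6 = 221082/12079
q_5 = 3627 ≤ 10636 < 12079 = q_6, so the answer is 66385/3627.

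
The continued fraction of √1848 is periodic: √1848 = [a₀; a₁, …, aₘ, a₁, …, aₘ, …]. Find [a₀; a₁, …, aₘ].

[42; 1, 84]

a₀ = ⌊√1848⌋ = 42.
With m₀=0, d₀=1 and mₖ₊₁ = dₖaₖ − mₖ, dₖ₊₁ = (n − mₖ₊₁²)/dₖ, aₖ₊₁ = ⌊(a₀+mₖ₊₁)/dₖ₊₁⌋:
  k=1: m=42, d=84, a=1
  k=2: m=42, d=1, a=84
d=1 and a=2a₀=84 at k=2, so the next step gives (m, d) = (42, 84) again — its k=1 value — and the period has length 2.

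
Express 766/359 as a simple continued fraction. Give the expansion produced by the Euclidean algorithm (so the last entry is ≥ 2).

[2; 7, 2, 11, 2]

766 = 2·359 + 48
359 = 7·48 + 23
48 = 2·23 + 2
23 = 11·2 + 1
2 = 2·1 + 0  (stop)
So 766/359 = [2; 7, 2, 11, 2].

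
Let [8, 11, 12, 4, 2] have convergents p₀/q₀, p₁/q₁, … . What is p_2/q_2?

1076/133

Using pₖ = aₖpₖ₋₁ + pₖ₋₂, qₖ = aₖqₖ₋₁ + qₖ₋₂ (with p₋₁=1, p₋₂=0, q₋₁=0, q₋₂=1):
  k=0: a=8, p=8, q=1
  k=1: a=11, p=89, q=11
  k=2: a=12, p=1076, q=133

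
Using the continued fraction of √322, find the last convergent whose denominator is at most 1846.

√322 = [17; 1, 16, 1, 34, …] (period length 4).
Convergents:
  p_0/q_0 = 17/1
  p_1/q_1 = 18/1
  p_2/q_2 = 305/17
  p_3/q_3 = 323/18
  p_4/q_4 = 11287/629
  p_5/q_5 = 11610/647
  p_6/q_6 = 197047/10981
q_5 = 647 ≤ 1846 < 10981 = q_6, so the answer is 11610/647.

11610/647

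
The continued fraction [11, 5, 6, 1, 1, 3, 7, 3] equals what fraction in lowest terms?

60616/5415

Fold from the inside: start with 3/1.
  7 + 1/3 = 22/3
  3 + 3/22 = 69/22
  1 + 22/69 = 91/69
  1 + 69/91 = 160/91
  6 + 91/160 = 1051/160
  5 + 160/1051 = 5415/1051
  11 + 1051/5415 = 60616/5415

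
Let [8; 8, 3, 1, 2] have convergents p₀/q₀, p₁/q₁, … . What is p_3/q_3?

268/33

Using pₖ = aₖpₖ₋₁ + pₖ₋₂, qₖ = aₖqₖ₋₁ + qₖ₋₂ (with p₋₁=1, p₋₂=0, q₋₁=0, q₋₂=1):
  k=0: a=8, p=8, q=1
  k=1: a=8, p=65, q=8
  k=2: a=3, p=203, q=25
  k=3: a=1, p=268, q=33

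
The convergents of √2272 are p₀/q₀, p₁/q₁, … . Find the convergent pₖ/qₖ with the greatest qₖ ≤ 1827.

√2272 = [47; 1, 1, 1, 94, …] (period length 4).
Convergents:
  p_0/q_0 = 47/1
  p_1/q_1 = 48/1
  p_2/q_2 = 95/2
  p_3/q_3 = 143/3
  p_4/q_4 = 13537/284
  p_5/q_5 = 13680/287
  p_6/q_6 = 27217/571
  p_7/q_7 = 40897/858
  p_8/q_8 = 3871535/81223
q_7 = 858 ≤ 1827 < 81223 = q_8, so the answer is 40897/858.

40897/858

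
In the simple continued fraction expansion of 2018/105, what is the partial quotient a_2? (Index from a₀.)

1

2018 = 19·105 + 23   →  a_0 = 19
105 = 4·23 + 13   →  a_1 = 4
23 = 1·13 + 10   →  a_2 = 1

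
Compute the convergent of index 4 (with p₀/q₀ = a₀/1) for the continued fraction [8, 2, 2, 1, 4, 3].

278/33

Using pₖ = aₖpₖ₋₁ + pₖ₋₂, qₖ = aₖqₖ₋₁ + qₖ₋₂ (with p₋₁=1, p₋₂=0, q₋₁=0, q₋₂=1):
  k=0: a=8, p=8, q=1
  k=1: a=2, p=17, q=2
  k=2: a=2, p=42, q=5
  k=3: a=1, p=59, q=7
  k=4: a=4, p=278, q=33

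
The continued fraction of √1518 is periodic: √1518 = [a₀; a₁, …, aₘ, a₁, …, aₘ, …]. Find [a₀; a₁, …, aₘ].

a₀ = ⌊√1518⌋ = 38.
With m₀=0, d₀=1 and mₖ₊₁ = dₖaₖ − mₖ, dₖ₊₁ = (n − mₖ₊₁²)/dₖ, aₖ₊₁ = ⌊(a₀+mₖ₊₁)/dₖ₊₁⌋:
  k=1: m=38, d=74, a=1
  k=2: m=36, d=3, a=24
  k=3: m=36, d=74, a=1
  k=4: m=38, d=1, a=76
d=1 and a=2a₀=76 at k=4, so the next step gives (m, d) = (38, 74) again — its k=1 value — and the period has length 4.

[38; 1, 24, 1, 76]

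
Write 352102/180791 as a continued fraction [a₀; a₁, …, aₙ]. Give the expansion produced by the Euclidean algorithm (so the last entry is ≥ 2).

[1; 1, 18, 14, 7, 1, 4, 17]

352102 = 1*180791 + 171311
180791 = 1*171311 + 9480
171311 = 18*9480 + 671
9480 = 14*671 + 86
671 = 7*86 + 69
86 = 1*69 + 17
69 = 4*17 + 1
17 = 17*1 + 0  (stop)
So 352102/180791 = [1; 1, 18, 14, 7, 1, 4, 17].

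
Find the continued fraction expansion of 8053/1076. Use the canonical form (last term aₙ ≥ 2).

[7; 2, 15, 3, 11]

8053 = 7·1076 + 521
1076 = 2·521 + 34
521 = 15·34 + 11
34 = 3·11 + 1
11 = 11·1 + 0  (stop)
So 8053/1076 = [7; 2, 15, 3, 11].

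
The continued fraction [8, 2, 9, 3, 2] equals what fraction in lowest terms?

1161/137

Using pₖ = aₖpₖ₋₁ + pₖ₋₂ and qₖ = aₖqₖ₋₁ + qₖ₋₂:
  k=0: a=8, p=8, q=1
  k=1: a=2, p=17, q=2
  k=2: a=9, p=161, q=19
  k=3: a=3, p=500, q=59
  k=4: a=2, p=1161, q=137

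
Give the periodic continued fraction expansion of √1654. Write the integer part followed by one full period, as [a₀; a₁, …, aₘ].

[40; 1, 2, 40, 2, 1, 80]

a₀ = ⌊√1654⌋ = 40.
With m₀=0, d₀=1 and mₖ₊₁ = dₖaₖ − mₖ, dₖ₊₁ = (n − mₖ₊₁²)/dₖ, aₖ₊₁ = ⌊(a₀+mₖ₊₁)/dₖ₊₁⌋:
  k=1: m=40, d=54, a=1
  k=2: m=14, d=27, a=2
  k=3: m=40, d=2, a=40
  k=4: m=40, d=27, a=2
  k=5: m=14, d=54, a=1
  k=6: m=40, d=1, a=80
d=1 and a=2a₀=80 at k=6, so the next step gives (m, d) = (40, 54) again — its k=1 value — and the period has length 6.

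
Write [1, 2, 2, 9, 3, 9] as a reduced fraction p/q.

Using pₖ = aₖpₖ₋₁ + pₖ₋₂ and qₖ = aₖqₖ₋₁ + qₖ₋₂:
  k=0: a=1, p=1, q=1
  k=1: a=2, p=3, q=2
  k=2: a=2, p=7, q=5
  k=3: a=9, p=66, q=47
  k=4: a=3, p=205, q=146
  k=5: a=9, p=1911, q=1361

1911/1361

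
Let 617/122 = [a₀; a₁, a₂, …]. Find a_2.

617 = 5·122 + 7   →  a_0 = 5
122 = 17·7 + 3   →  a_1 = 17
7 = 2·3 + 1   →  a_2 = 2

2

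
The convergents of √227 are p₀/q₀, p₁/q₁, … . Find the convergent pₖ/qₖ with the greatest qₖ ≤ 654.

6795/451

√227 = [15; 15, 30, …] (period length 2).
Convergents:
  p_0/q_0 = 15/1
  p_1/q_1 = 226/15
  p_2/q_2 = 6795/451
  p_3/q_3 = 102151/6780
q_2 = 451 ≤ 654 < 6780 = q_3, so the answer is 6795/451.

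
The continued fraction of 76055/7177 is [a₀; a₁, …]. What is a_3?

2

76055 = 10·7177 + 4285   →  a_0 = 10
7177 = 1·4285 + 2892   →  a_1 = 1
4285 = 1·2892 + 1393   →  a_2 = 1
2892 = 2·1393 + 106   →  a_3 = 2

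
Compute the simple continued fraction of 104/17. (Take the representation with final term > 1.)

[6; 8, 2]

104 = 6·17 + 2
17 = 8·2 + 1
2 = 2·1 + 0  (stop)
So 104/17 = [6; 8, 2].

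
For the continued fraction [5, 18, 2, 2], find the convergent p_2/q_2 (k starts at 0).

Using pₖ = aₖpₖ₋₁ + pₖ₋₂, qₖ = aₖqₖ₋₁ + qₖ₋₂ (with p₋₁=1, p₋₂=0, q₋₁=0, q₋₂=1):
  k=0: a=5, p=5, q=1
  k=1: a=18, p=91, q=18
  k=2: a=2, p=187, q=37

187/37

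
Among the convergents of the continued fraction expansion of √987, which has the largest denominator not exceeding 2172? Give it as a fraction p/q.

47439/1510

√987 = [31; 2, 2, 2, 62, …] (period length 4).
Convergents:
  p_0/q_0 = 31/1
  p_1/q_1 = 63/2
  p_2/q_2 = 157/5
  p_3/q_3 = 377/12
  p_4/q_4 = 23531/749
  p_5/q_5 = 47439/1510
  p_6/q_6 = 118409/3769
q_5 = 1510 ≤ 2172 < 3769 = q_6, so the answer is 47439/1510.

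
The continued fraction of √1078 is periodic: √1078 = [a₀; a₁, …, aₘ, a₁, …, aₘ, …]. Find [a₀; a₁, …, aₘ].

a₀ = ⌊√1078⌋ = 32.
With m₀=0, d₀=1 and mₖ₊₁ = dₖaₖ − mₖ, dₖ₊₁ = (n − mₖ₊₁²)/dₖ, aₖ₊₁ = ⌊(a₀+mₖ₊₁)/dₖ₊₁⌋:
  k=1: m=32, d=54, a=1
  k=2: m=22, d=11, a=4
  k=3: m=22, d=54, a=1
  k=4: m=32, d=1, a=64
d=1 and a=2a₀=64 at k=4, so the next step gives (m, d) = (32, 54) again — its k=1 value — and the period has length 4.

[32; 1, 4, 1, 64]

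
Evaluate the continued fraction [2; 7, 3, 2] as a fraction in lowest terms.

109/51

Using pₖ = aₖpₖ₋₁ + pₖ₋₂ and qₖ = aₖqₖ₋₁ + qₖ₋₂:
  k=0: a=2, p=2, q=1
  k=1: a=7, p=15, q=7
  k=2: a=3, p=47, q=22
  k=3: a=2, p=109, q=51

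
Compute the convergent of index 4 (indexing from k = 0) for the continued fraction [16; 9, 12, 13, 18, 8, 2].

Using pₖ = aₖpₖ₋₁ + pₖ₋₂, qₖ = aₖqₖ₋₁ + qₖ₋₂ (with p₋₁=1, p₋₂=0, q₋₁=0, q₋₂=1):
  k=0: a=16, p=16, q=1
  k=1: a=9, p=145, q=9
  k=2: a=12, p=1756, q=109
  k=3: a=13, p=22973, q=1426
  k=4: a=18, p=415270, q=25777

415270/25777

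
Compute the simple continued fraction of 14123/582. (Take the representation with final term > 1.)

[24; 3, 1, 3, 12, 1, 2]

14123 = 24×582 + 155
582 = 3×155 + 117
155 = 1×117 + 38
117 = 3×38 + 3
38 = 12×3 + 2
3 = 1×2 + 1
2 = 2×1 + 0  (stop)
So 14123/582 = [24; 3, 1, 3, 12, 1, 2].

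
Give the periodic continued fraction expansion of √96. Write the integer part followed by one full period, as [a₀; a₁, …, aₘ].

[9; 1, 3, 1, 18]

a₀ = ⌊√96⌋ = 9.
With m₀=0, d₀=1 and mₖ₊₁ = dₖaₖ − mₖ, dₖ₊₁ = (n − mₖ₊₁²)/dₖ, aₖ₊₁ = ⌊(a₀+mₖ₊₁)/dₖ₊₁⌋:
  k=1: m=9, d=15, a=1
  k=2: m=6, d=4, a=3
  k=3: m=6, d=15, a=1
  k=4: m=9, d=1, a=18
d=1 and a=2a₀=18 at k=4, so the next step gives (m, d) = (9, 15) again — its k=1 value — and the period has length 4.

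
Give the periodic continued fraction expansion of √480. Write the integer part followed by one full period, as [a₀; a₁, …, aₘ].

[21; 1, 9, 1, 42]

a₀ = ⌊√480⌋ = 21.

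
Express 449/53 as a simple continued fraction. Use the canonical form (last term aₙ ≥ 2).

449 = 8·53 + 25
53 = 2·25 + 3
25 = 8·3 + 1
3 = 3·1 + 0  (stop)
So 449/53 = [8; 2, 8, 3].

[8; 2, 8, 3]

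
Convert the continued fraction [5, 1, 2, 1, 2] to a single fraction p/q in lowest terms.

63/11

Using pₖ = aₖpₖ₋₁ + pₖ₋₂ and qₖ = aₖqₖ₋₁ + qₖ₋₂:
  k=0: a=5, p=5, q=1
  k=1: a=1, p=6, q=1
  k=2: a=2, p=17, q=3
  k=3: a=1, p=23, q=4
  k=4: a=2, p=63, q=11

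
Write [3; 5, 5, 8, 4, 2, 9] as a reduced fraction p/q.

59377/18599

Fold from the inside: start with 9/1.
  2 + 1/9 = 19/9
  4 + 9/19 = 85/19
  8 + 19/85 = 699/85
  5 + 85/699 = 3580/699
  5 + 699/3580 = 18599/3580
  3 + 3580/18599 = 59377/18599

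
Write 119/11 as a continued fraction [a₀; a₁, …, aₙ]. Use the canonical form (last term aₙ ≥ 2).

[10; 1, 4, 2]

119 = 10·11 + 9
11 = 1·9 + 2
9 = 4·2 + 1
2 = 2·1 + 0  (stop)
So 119/11 = [10; 1, 4, 2].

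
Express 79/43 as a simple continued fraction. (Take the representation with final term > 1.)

[1; 1, 5, 7]

79 = 1*43 + 36
43 = 1*36 + 7
36 = 5*7 + 1
7 = 7*1 + 0  (stop)
So 79/43 = [1; 1, 5, 7].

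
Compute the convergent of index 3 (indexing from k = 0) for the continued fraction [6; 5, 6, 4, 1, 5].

Using pₖ = aₖpₖ₋₁ + pₖ₋₂, qₖ = aₖqₖ₋₁ + qₖ₋₂ (with p₋₁=1, p₋₂=0, q₋₁=0, q₋₂=1):
  k=0: a=6, p=6, q=1
  k=1: a=5, p=31, q=5
  k=2: a=6, p=192, q=31
  k=3: a=4, p=799, q=129

799/129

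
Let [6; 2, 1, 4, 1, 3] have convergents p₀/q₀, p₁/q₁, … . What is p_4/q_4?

Using pₖ = aₖpₖ₋₁ + pₖ₋₂, qₖ = aₖqₖ₋₁ + qₖ₋₂ (with p₋₁=1, p₋₂=0, q₋₁=0, q₋₂=1):
  k=0: a=6, p=6, q=1
  k=1: a=2, p=13, q=2
  k=2: a=1, p=19, q=3
  k=3: a=4, p=89, q=14
  k=4: a=1, p=108, q=17

108/17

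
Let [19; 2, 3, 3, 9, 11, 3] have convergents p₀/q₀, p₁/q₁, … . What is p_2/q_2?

Using pₖ = aₖpₖ₋₁ + pₖ₋₂, qₖ = aₖqₖ₋₁ + qₖ₋₂ (with p₋₁=1, p₋₂=0, q₋₁=0, q₋₂=1):
  k=0: a=19, p=19, q=1
  k=1: a=2, p=39, q=2
  k=2: a=3, p=136, q=7

136/7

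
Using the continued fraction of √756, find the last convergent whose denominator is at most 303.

√756 = [27; 2, 54, …] (period length 2).
Convergents:
  p_0/q_0 = 27/1
  p_1/q_1 = 55/2
  p_2/q_2 = 2997/109
  p_3/q_3 = 6049/220
  p_4/q_4 = 329643/11989
q_3 = 220 ≤ 303 < 11989 = q_4, so the answer is 6049/220.

6049/220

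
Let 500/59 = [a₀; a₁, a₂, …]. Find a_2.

500 = 8·59 + 28   →  a_0 = 8
59 = 2·28 + 3   →  a_1 = 2
28 = 9·3 + 1   →  a_2 = 9

9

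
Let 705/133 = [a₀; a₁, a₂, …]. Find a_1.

3

705 = 5·133 + 40   →  a_0 = 5
133 = 3·40 + 13   →  a_1 = 3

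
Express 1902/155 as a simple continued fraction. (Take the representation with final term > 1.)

1902 = 12*155 + 42
155 = 3*42 + 29
42 = 1*29 + 13
29 = 2*13 + 3
13 = 4*3 + 1
3 = 3*1 + 0  (stop)
So 1902/155 = [12; 3, 1, 2, 4, 3].

[12; 3, 1, 2, 4, 3]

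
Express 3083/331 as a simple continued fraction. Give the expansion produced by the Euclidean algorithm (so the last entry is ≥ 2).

[9; 3, 5, 2, 9]

3083 = 9*331 + 104
331 = 3*104 + 19
104 = 5*19 + 9
19 = 2*9 + 1
9 = 9*1 + 0  (stop)
So 3083/331 = [9; 3, 5, 2, 9].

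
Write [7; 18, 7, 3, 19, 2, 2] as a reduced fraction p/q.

277535/39338

Fold from the inside: start with 2/1.
  2 + 1/2 = 5/2
  19 + 2/5 = 97/5
  3 + 5/97 = 296/97
  7 + 97/296 = 2169/296
  18 + 296/2169 = 39338/2169
  7 + 2169/39338 = 277535/39338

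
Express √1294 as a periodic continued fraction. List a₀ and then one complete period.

[35; 1, 34, 1, 70]

a₀ = ⌊√1294⌋ = 35.
With m₀=0, d₀=1 and mₖ₊₁ = dₖaₖ − mₖ, dₖ₊₁ = (n − mₖ₊₁²)/dₖ, aₖ₊₁ = ⌊(a₀+mₖ₊₁)/dₖ₊₁⌋:
  k=1: m=35, d=69, a=1
  k=2: m=34, d=2, a=34
  k=3: m=34, d=69, a=1
  k=4: m=35, d=1, a=70
d=1 and a=2a₀=70 at k=4, so the next step gives (m, d) = (35, 69) again — its k=1 value — and the period has length 4.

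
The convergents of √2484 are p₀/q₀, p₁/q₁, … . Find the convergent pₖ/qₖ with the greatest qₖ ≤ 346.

7775/156

√2484 = [49; 1, 5, 4, 5, 1, 98, …] (period length 6).
Convergents:
  p_0/q_0 = 49/1
  p_1/q_1 = 50/1
  p_2/q_2 = 299/6
  p_3/q_3 = 1246/25
  p_4/q_4 = 6529/131
  p_5/q_5 = 7775/156
  p_6/q_6 = 768479/15419
q_5 = 156 ≤ 346 < 15419 = q_6, so the answer is 7775/156.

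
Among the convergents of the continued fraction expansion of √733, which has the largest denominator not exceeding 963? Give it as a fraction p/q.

√733 = [27; 13, 1, 1, 13, 54, …] (period length 5).
Convergents:
  p_0/q_0 = 27/1
  p_1/q_1 = 352/13
  p_2/q_2 = 379/14
  p_3/q_3 = 731/27
  p_4/q_4 = 9882/365
  p_5/q_5 = 534359/19737
q_4 = 365 ≤ 963 < 19737 = q_5, so the answer is 9882/365.

9882/365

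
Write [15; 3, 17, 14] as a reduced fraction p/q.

Fold from the inside: start with 14/1.
  17 + 1/14 = 239/14
  3 + 14/239 = 731/239
  15 + 239/731 = 11204/731

11204/731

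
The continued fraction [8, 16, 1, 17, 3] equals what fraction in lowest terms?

7511/932

Using pₖ = aₖpₖ₋₁ + pₖ₋₂ and qₖ = aₖqₖ₋₁ + qₖ₋₂:
  k=0: a=8, p=8, q=1
  k=1: a=16, p=129, q=16
  k=2: a=1, p=137, q=17
  k=3: a=17, p=2458, q=305
  k=4: a=3, p=7511, q=932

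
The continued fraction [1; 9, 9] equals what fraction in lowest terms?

91/82

Fold from the inside: start with 9/1.
  9 + 1/9 = 82/9
  1 + 9/82 = 91/82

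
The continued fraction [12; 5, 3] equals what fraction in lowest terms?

Using pₖ = aₖpₖ₋₁ + pₖ₋₂ and qₖ = aₖqₖ₋₁ + qₖ₋₂:
  k=0: a=12, p=12, q=1
  k=1: a=5, p=61, q=5
  k=2: a=3, p=195, q=16

195/16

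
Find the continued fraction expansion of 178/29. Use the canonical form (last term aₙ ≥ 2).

178 = 6×29 + 4
29 = 7×4 + 1
4 = 4×1 + 0  (stop)
So 178/29 = [6; 7, 4].

[6; 7, 4]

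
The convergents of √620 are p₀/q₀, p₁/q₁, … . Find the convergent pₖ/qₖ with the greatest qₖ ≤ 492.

√620 = [24; 1, 8, 1, 48, …] (period length 4).
Convergents:
  p_0/q_0 = 24/1
  p_1/q_1 = 25/1
  p_2/q_2 = 224/9
  p_3/q_3 = 249/10
  p_4/q_4 = 12176/489
  p_5/q_5 = 12425/499
q_4 = 489 ≤ 492 < 499 = q_5, so the answer is 12176/489.

12176/489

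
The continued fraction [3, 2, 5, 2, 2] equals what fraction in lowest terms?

204/59

Using pₖ = aₖpₖ₋₁ + pₖ₋₂ and qₖ = aₖqₖ₋₁ + qₖ₋₂:
  k=0: a=3, p=3, q=1
  k=1: a=2, p=7, q=2
  k=2: a=5, p=38, q=11
  k=3: a=2, p=83, q=24
  k=4: a=2, p=204, q=59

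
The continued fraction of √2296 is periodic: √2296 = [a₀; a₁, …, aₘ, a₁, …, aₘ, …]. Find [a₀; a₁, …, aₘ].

[47; 1, 10, 1, 94]

a₀ = ⌊√2296⌋ = 47.
With m₀=0, d₀=1 and mₖ₊₁ = dₖaₖ − mₖ, dₖ₊₁ = (n − mₖ₊₁²)/dₖ, aₖ₊₁ = ⌊(a₀+mₖ₊₁)/dₖ₊₁⌋:
  k=1: m=47, d=87, a=1
  k=2: m=40, d=8, a=10
  k=3: m=40, d=87, a=1
  k=4: m=47, d=1, a=94
d=1 and a=2a₀=94 at k=4, so the next step gives (m, d) = (47, 87) again — its k=1 value — and the period has length 4.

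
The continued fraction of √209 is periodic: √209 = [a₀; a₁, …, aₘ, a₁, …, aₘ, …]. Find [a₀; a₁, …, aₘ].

a₀ = ⌊√209⌋ = 14.
With m₀=0, d₀=1 and mₖ₊₁ = dₖaₖ − mₖ, dₖ₊₁ = (n − mₖ₊₁²)/dₖ, aₖ₊₁ = ⌊(a₀+mₖ₊₁)/dₖ₊₁⌋:
  k=1: m=14, d=13, a=2
  k=2: m=12, d=5, a=5
  k=3: m=13, d=8, a=3
  k=4: m=11, d=11, a=2
  k=5: m=11, d=8, a=3
  k=6: m=13, d=5, a=5
  k=7: m=12, d=13, a=2
  k=8: m=14, d=1, a=28
d=1 and a=2a₀=28 at k=8, so the next step gives (m, d) = (14, 13) again — its k=1 value — and the period has length 8.

[14; 2, 5, 3, 2, 3, 5, 2, 28]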